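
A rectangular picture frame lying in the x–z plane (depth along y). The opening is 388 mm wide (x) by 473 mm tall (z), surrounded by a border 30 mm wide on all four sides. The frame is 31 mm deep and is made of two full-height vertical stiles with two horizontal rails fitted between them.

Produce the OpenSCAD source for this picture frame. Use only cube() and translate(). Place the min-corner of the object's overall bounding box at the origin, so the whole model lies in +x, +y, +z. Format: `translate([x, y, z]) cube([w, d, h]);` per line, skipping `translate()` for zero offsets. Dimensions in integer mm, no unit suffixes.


cube([30, 31, 533]);
translate([418, 0, 0]) cube([30, 31, 533]);
translate([30, 0, 0]) cube([388, 31, 30]);
translate([30, 0, 503]) cube([388, 31, 30]);


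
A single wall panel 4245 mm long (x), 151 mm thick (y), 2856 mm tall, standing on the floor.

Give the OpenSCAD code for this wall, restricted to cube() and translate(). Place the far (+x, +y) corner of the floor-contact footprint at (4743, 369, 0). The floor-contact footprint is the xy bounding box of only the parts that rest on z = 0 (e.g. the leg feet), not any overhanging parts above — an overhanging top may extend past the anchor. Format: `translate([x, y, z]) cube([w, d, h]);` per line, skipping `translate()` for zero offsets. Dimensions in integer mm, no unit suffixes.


translate([498, 218, 0]) cube([4245, 151, 2856]);


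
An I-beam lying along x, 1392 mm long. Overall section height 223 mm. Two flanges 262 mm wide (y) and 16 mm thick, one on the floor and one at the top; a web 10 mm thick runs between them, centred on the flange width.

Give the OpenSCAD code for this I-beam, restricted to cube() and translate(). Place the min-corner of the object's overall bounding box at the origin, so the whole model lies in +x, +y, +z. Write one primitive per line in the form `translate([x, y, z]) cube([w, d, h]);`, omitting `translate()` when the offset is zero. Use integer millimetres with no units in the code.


cube([1392, 262, 16]);
translate([0, 126, 16]) cube([1392, 10, 191]);
translate([0, 0, 207]) cube([1392, 262, 16]);


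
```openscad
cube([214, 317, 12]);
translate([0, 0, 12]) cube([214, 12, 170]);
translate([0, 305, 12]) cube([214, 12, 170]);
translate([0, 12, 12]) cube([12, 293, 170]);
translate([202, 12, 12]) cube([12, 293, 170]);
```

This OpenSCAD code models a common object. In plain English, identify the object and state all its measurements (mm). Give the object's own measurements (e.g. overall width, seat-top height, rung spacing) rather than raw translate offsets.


An open-topped rectangular box: outside dimensions 214×317×182 mm, with a uniform wall and base thickness of 12 mm. The base is a full 214×317 slab on the floor; four walls sit on top of the base. The front and back walls (the −y and +y sides) span the full width; the two side walls fit between them.


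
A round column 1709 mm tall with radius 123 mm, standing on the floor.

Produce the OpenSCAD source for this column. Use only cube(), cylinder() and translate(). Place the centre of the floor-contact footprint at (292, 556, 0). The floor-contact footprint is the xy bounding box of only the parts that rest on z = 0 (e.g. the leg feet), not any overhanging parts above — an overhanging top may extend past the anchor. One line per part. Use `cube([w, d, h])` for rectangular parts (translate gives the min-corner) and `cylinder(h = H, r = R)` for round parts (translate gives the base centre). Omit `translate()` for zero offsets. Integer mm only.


translate([292, 556, 0]) cylinder(h = 1709, r = 123);


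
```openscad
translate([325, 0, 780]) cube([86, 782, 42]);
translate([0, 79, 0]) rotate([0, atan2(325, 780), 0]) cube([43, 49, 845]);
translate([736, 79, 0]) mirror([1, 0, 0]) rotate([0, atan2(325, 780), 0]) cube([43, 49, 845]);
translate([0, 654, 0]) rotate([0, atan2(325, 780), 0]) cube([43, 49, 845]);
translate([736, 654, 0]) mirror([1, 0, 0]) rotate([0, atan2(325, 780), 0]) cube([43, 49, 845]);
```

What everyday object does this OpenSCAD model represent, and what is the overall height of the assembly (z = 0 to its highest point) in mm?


A sawhorse. The overall height is 822 mm.

A beam across two mirrored pairs of raked legs — a sawhorse. The beam's underside is at z = 780 (matching the legs' vertical rise in atan2(325, 780)) and the beam is 42 mm tall, so its top is at 780 + 42 = 822 mm. The raked legs top out at the beam's underside, so that is the highest point.


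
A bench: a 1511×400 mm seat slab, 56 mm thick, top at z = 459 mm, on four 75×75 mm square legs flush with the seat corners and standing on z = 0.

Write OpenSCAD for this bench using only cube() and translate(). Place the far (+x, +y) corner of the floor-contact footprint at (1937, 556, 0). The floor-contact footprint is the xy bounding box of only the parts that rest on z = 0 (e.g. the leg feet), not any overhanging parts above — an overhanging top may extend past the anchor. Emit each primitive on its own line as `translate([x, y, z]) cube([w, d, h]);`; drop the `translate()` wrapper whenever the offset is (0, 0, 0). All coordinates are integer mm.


translate([426, 156, 403]) cube([1511, 400, 56]);
translate([426, 156, 0]) cube([75, 75, 403]);
translate([426, 481, 0]) cube([75, 75, 403]);
translate([1862, 156, 0]) cube([75, 75, 403]);
translate([1862, 481, 0]) cube([75, 75, 403]);


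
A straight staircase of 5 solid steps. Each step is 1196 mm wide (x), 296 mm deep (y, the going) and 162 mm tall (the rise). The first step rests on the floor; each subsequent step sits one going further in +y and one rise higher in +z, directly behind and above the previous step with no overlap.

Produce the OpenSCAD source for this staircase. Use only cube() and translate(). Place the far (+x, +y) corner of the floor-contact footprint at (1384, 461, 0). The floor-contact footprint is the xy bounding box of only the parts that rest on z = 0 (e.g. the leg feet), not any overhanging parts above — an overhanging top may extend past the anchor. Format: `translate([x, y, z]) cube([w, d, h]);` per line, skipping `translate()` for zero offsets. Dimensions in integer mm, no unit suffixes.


translate([188, 165, 0]) cube([1196, 296, 162]);
translate([188, 461, 162]) cube([1196, 296, 162]);
translate([188, 757, 324]) cube([1196, 296, 162]);
translate([188, 1053, 486]) cube([1196, 296, 162]);
translate([188, 1349, 648]) cube([1196, 296, 162]);


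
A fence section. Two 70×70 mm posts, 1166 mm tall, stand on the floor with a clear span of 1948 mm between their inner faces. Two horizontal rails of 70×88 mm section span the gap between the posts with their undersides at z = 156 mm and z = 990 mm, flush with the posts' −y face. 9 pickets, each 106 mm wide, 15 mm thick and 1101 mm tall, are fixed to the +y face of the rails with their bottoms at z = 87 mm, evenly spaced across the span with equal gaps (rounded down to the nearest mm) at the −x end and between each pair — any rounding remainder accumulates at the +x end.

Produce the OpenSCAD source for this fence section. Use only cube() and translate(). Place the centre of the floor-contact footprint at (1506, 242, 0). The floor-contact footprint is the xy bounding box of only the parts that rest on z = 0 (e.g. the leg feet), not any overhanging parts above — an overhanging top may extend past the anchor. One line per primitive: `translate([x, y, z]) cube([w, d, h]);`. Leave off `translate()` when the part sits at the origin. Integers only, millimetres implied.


translate([462, 207, 0]) cube([70, 70, 1166]);
translate([2480, 207, 0]) cube([70, 70, 1166]);
translate([532, 207, 156]) cube([1948, 70, 88]);
translate([532, 207, 990]) cube([1948, 70, 88]);
translate([631, 277, 87]) cube([106, 15, 1101]);
translate([836, 277, 87]) cube([106, 15, 1101]);
translate([1041, 277, 87]) cube([106, 15, 1101]);
translate([1246, 277, 87]) cube([106, 15, 1101]);
translate([1451, 277, 87]) cube([106, 15, 1101]);
translate([1656, 277, 87]) cube([106, 15, 1101]);
translate([1861, 277, 87]) cube([106, 15, 1101]);
translate([2066, 277, 87]) cube([106, 15, 1101]);
translate([2271, 277, 87]) cube([106, 15, 1101]);


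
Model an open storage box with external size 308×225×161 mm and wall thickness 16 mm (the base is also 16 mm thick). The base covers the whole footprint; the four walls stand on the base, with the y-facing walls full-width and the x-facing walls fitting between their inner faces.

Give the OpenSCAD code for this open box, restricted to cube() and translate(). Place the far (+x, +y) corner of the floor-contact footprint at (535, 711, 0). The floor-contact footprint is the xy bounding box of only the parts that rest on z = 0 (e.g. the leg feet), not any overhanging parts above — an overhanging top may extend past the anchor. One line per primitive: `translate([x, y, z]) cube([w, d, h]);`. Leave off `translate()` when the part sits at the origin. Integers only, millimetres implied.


translate([227, 486, 0]) cube([308, 225, 16]);
translate([227, 486, 16]) cube([308, 16, 145]);
translate([227, 695, 16]) cube([308, 16, 145]);
translate([227, 502, 16]) cube([16, 193, 145]);
translate([519, 502, 16]) cube([16, 193, 145]);


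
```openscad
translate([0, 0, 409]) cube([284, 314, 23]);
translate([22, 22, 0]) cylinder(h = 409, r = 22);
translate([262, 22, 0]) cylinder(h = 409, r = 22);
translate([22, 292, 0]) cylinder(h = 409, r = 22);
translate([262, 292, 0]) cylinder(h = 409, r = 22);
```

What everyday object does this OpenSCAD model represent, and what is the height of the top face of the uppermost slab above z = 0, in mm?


A stool. The seat height is 432 mm.

A 284×314×23 slab at z = 409 on four corner cylinders — a stool. The seat top is 409 + 23 = 432 mm.


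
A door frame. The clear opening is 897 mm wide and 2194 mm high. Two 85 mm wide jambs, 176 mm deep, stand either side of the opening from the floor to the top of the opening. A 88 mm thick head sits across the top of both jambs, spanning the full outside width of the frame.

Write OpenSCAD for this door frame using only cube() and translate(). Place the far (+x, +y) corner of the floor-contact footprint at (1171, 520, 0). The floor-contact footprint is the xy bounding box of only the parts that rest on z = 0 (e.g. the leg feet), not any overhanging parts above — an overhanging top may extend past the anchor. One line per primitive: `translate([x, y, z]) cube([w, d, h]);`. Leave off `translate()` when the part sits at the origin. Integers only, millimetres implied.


translate([104, 344, 0]) cube([85, 176, 2194]);
translate([1086, 344, 0]) cube([85, 176, 2194]);
translate([104, 344, 2194]) cube([1067, 176, 88]);


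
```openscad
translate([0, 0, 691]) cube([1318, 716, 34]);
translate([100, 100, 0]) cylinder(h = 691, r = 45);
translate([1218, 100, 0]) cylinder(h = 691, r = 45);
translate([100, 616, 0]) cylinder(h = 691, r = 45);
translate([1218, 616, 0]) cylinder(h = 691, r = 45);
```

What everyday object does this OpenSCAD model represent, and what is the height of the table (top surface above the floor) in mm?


A table. The table height is 725 mm.

A 1318×716×34 slab sits at z = 691 on four Ø90 mm round legs — a table. The top surface is at 691 + 34 = 725 mm.


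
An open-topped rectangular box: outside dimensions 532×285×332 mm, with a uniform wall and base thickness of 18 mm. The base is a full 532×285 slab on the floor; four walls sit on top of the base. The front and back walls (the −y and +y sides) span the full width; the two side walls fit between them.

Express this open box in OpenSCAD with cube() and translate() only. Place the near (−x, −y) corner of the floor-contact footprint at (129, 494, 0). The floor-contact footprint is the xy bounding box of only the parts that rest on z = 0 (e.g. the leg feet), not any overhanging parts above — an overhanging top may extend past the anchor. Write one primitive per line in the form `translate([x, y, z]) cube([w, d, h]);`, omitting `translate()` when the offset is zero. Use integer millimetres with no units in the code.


translate([129, 494, 0]) cube([532, 285, 18]);
translate([129, 494, 18]) cube([532, 18, 314]);
translate([129, 761, 18]) cube([532, 18, 314]);
translate([129, 512, 18]) cube([18, 249, 314]);
translate([643, 512, 18]) cube([18, 249, 314]);


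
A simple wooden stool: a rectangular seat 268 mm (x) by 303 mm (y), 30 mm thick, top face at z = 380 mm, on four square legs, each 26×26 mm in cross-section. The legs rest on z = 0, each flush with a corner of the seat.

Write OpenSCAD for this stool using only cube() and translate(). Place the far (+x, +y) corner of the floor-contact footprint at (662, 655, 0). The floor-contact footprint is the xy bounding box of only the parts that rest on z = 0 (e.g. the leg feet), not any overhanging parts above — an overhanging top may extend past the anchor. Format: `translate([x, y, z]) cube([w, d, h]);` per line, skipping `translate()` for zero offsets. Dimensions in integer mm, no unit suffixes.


// leg_h = 380 - 30 = 350
translate([394, 352, 350]) cube([268, 303, 30]);
translate([394, 352, 0]) cube([26, 26, 350]);
translate([636, 352, 0]) cube([26, 26, 350]);
translate([394, 629, 0]) cube([26, 26, 350]);
translate([636, 629, 0]) cube([26, 26, 350]);


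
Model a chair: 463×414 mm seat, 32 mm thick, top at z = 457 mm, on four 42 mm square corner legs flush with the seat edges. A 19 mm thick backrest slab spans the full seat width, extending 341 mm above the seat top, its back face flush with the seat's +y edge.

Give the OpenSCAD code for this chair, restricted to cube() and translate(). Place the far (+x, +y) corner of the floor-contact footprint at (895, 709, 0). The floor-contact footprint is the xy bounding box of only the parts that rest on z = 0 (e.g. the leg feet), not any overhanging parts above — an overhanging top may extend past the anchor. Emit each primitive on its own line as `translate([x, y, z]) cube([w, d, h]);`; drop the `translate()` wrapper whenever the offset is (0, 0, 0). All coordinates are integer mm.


translate([432, 295, 425]) cube([463, 414, 32]);
translate([432, 295, 0]) cube([42, 42, 425]);
translate([853, 295, 0]) cube([42, 42, 425]);
translate([432, 667, 0]) cube([42, 42, 425]);
translate([853, 667, 0]) cube([42, 42, 425]);
translate([432, 690, 457]) cube([463, 19, 341]);


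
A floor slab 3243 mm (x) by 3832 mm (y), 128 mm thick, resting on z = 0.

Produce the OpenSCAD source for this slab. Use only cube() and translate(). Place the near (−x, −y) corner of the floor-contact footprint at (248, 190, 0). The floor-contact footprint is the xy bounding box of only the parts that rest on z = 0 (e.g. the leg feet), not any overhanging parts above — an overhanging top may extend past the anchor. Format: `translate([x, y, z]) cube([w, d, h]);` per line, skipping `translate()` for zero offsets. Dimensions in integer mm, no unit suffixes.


translate([248, 190, 0]) cube([3243, 3832, 128]);


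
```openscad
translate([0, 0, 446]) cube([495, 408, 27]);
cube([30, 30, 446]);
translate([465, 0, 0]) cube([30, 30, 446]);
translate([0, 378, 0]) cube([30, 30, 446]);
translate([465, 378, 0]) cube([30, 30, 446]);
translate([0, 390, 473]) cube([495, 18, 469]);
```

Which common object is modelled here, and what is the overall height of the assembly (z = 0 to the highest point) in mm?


A chair. The overall height is 942 mm.

A slab on four corner posts with a tall panel at the back — a chair. The seat slab sits at z = 446 with thickness 27, and the 469 mm backrest starts at the seat top, so the overall height is 446 + 27 + 469 = 942 mm.


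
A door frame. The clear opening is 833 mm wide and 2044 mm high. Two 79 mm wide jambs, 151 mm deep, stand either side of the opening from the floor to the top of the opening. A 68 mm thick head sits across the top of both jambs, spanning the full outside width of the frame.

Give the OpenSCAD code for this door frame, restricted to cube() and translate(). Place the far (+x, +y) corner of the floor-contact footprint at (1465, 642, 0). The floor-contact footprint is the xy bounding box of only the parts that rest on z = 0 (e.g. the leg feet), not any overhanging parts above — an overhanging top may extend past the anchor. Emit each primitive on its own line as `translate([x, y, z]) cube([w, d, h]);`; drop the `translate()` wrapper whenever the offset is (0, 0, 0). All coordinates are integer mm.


translate([474, 491, 0]) cube([79, 151, 2044]);
translate([1386, 491, 0]) cube([79, 151, 2044]);
translate([474, 491, 2044]) cube([991, 151, 68]);


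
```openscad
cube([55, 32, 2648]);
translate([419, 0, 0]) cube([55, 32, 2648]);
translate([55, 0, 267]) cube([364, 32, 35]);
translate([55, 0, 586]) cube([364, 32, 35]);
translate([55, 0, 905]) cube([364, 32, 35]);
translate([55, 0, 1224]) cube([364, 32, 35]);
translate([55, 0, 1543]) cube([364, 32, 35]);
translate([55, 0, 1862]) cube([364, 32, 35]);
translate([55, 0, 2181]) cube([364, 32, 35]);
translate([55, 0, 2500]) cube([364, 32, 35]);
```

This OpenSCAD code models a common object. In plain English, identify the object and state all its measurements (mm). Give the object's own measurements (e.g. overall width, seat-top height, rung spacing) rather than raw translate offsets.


A straight ladder. Two 55×32 mm vertical rails, 2648 mm tall, stand 474 mm apart (outside-to-outside) with their front faces coplanar on the −y side. 8 rungs, each 32 mm deep and 35 mm tall, span between the inner faces of the rails, front faces flush with the rails. The lowest rung's underside is at z = 267 mm and rungs are spaced 319 mm apart (underside to underside).


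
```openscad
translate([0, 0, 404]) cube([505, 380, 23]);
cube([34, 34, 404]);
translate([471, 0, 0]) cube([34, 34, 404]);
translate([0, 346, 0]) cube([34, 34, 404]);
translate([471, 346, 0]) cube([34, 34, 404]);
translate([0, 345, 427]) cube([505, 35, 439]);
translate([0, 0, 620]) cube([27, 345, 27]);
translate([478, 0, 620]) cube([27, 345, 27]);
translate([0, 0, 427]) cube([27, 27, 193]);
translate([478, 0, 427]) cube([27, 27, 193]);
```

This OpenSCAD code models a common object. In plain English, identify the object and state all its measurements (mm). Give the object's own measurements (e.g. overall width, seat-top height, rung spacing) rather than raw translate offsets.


A chair. The seat is a 505×380×23 mm slab with its top at z = 427 mm, on four 34×34 mm corner legs (flush with the seat edges, standing on z = 0). A flat backrest 35 mm thick, 439 mm tall, spans the full seat width and rises from the seat top along its +y edge, rear face flush with the rear of the seat. Two armrests of 27×27 mm section run along each side from the seat's front edge to the front of the backrest, top faces 220 mm above the seat top and outer faces flush with the seat's x-edges; a 27×27 mm post under the front of each armrest stands on the seat at the front corner.


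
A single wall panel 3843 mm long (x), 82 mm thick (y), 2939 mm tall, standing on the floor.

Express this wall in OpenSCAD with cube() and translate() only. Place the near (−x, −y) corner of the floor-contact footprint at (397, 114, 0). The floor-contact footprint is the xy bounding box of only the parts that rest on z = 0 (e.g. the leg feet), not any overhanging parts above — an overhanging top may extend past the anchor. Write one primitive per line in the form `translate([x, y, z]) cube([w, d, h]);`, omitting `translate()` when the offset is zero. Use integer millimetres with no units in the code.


translate([397, 114, 0]) cube([3843, 82, 2939]);


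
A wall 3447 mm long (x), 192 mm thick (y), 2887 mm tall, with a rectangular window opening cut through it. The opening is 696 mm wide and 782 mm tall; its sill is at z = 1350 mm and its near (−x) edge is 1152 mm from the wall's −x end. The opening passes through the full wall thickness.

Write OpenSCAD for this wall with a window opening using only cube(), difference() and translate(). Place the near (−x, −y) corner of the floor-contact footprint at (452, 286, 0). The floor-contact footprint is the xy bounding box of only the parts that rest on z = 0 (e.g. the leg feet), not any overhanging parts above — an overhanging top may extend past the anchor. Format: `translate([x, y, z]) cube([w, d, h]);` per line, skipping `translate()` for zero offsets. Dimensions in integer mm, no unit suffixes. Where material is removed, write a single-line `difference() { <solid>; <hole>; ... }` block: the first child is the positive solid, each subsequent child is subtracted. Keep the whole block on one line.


difference() { translate([452, 286, 0]) cube([3447, 192, 2887]); translate([1604, 286, 1350]) cube([696, 192, 782]); }


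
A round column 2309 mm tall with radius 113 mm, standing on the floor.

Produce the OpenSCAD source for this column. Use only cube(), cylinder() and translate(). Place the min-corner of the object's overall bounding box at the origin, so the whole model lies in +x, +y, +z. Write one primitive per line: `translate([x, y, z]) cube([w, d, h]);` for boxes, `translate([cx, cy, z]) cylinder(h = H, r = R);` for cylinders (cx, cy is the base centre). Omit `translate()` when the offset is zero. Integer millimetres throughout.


translate([113, 113, 0]) cylinder(h = 2309, r = 113);


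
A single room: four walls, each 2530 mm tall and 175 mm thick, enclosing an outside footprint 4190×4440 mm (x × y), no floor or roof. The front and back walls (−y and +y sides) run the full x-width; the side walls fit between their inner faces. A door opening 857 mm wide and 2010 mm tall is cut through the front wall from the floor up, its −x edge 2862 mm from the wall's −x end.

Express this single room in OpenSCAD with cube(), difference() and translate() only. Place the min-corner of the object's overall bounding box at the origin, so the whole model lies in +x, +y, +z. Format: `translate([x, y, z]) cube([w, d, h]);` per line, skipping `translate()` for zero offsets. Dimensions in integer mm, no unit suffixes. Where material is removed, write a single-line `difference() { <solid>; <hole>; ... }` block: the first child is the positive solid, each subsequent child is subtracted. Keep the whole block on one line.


difference() { cube([4190, 175, 2530]); translate([2862, 0, 0]) cube([857, 175, 2010]); }
translate([0, 4265, 0]) cube([4190, 175, 2530]);
translate([0, 175, 0]) cube([175, 4090, 2530]);
translate([4015, 175, 0]) cube([175, 4090, 2530]);


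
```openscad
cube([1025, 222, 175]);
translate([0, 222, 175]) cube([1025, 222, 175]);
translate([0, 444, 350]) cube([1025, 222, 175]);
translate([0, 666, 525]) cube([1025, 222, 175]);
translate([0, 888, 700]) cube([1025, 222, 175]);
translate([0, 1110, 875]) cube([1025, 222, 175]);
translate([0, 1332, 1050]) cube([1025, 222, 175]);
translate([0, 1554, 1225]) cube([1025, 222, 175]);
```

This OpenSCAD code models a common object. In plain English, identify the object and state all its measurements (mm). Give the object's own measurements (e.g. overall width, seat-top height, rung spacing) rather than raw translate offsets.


A straight staircase of 8 solid steps. Each step is 1025 mm wide (x), 222 mm deep (y, the going) and 175 mm tall (the rise). The first step rests on the floor; each subsequent step sits one going further in +y and one rise higher in +z, directly behind and above the previous step with no overlap.


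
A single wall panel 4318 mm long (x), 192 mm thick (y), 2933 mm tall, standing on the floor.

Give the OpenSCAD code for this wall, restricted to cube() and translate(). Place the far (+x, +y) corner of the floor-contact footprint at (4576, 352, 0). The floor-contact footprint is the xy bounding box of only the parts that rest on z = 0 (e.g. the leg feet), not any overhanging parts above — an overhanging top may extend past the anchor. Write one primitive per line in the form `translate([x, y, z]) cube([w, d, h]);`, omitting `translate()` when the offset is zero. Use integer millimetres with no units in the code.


translate([258, 160, 0]) cube([4318, 192, 2933]);


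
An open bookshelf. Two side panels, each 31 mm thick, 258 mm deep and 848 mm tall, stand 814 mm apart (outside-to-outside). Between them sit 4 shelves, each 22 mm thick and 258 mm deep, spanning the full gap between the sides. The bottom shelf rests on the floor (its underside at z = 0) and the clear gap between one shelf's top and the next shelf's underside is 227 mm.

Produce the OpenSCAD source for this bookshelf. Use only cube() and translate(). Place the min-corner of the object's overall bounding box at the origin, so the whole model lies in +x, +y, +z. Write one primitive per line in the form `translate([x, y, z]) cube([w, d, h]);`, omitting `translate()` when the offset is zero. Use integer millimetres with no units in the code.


cube([31, 258, 848]);
translate([783, 0, 0]) cube([31, 258, 848]);
translate([31, 0, 0]) cube([752, 258, 22]);
translate([31, 0, 249]) cube([752, 258, 22]);
translate([31, 0, 498]) cube([752, 258, 22]);
translate([31, 0, 747]) cube([752, 258, 22]);


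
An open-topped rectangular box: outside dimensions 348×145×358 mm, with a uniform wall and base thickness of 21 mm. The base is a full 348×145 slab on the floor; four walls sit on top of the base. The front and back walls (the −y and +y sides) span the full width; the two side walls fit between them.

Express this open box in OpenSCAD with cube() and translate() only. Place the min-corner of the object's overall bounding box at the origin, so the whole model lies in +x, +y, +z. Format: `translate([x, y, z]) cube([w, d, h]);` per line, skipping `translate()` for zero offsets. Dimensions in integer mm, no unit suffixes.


cube([348, 145, 21]);
translate([0, 0, 21]) cube([348, 21, 337]);
translate([0, 124, 21]) cube([348, 21, 337]);
translate([0, 21, 21]) cube([21, 103, 337]);
translate([327, 21, 21]) cube([21, 103, 337]);


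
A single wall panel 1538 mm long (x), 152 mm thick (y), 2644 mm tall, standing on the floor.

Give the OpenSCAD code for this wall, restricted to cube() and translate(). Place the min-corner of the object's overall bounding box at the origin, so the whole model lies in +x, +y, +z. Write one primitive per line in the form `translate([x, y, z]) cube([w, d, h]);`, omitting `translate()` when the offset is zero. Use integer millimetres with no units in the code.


cube([1538, 152, 2644]);


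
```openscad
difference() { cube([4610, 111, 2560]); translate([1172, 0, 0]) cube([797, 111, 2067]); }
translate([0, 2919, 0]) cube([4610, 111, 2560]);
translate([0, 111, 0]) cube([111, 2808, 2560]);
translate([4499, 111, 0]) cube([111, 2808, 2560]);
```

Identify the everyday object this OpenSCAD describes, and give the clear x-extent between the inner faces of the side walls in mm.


A single room. The interior width is 4388 mm.

Four walls enclosing a rectangle with a door in the front wall — a room. Outside width 4610 minus two 111 mm walls gives 4388 mm.


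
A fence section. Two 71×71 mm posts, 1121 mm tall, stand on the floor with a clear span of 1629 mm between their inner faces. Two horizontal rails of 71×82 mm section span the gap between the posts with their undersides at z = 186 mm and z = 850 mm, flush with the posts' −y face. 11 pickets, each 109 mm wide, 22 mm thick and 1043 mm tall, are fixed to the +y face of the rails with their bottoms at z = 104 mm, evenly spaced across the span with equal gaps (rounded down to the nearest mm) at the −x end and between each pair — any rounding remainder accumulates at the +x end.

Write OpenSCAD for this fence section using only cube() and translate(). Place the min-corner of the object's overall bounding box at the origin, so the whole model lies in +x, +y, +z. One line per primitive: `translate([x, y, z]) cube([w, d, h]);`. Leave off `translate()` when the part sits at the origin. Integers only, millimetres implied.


cube([71, 71, 1121]);
translate([1700, 0, 0]) cube([71, 71, 1121]);
translate([71, 0, 186]) cube([1629, 71, 82]);
translate([71, 0, 850]) cube([1629, 71, 82]);
translate([106, 71, 104]) cube([109, 22, 1043]);
translate([250, 71, 104]) cube([109, 22, 1043]);
translate([394, 71, 104]) cube([109, 22, 1043]);
translate([538, 71, 104]) cube([109, 22, 1043]);
translate([682, 71, 104]) cube([109, 22, 1043]);
translate([826, 71, 104]) cube([109, 22, 1043]);
translate([970, 71, 104]) cube([109, 22, 1043]);
translate([1114, 71, 104]) cube([109, 22, 1043]);
translate([1258, 71, 104]) cube([109, 22, 1043]);
translate([1402, 71, 104]) cube([109, 22, 1043]);
translate([1546, 71, 104]) cube([109, 22, 1043]);


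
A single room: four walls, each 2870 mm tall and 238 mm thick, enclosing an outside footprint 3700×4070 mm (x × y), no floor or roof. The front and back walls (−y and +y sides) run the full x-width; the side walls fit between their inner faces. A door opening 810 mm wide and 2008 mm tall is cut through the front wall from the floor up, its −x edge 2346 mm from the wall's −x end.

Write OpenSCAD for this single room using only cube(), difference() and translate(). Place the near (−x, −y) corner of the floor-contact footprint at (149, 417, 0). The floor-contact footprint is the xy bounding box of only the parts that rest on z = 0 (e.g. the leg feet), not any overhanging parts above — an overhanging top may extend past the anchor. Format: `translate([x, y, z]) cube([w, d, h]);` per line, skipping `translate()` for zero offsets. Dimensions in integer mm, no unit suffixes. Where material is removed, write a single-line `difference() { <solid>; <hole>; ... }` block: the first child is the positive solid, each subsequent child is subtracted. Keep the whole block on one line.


difference() { translate([149, 417, 0]) cube([3700, 238, 2870]); translate([2495, 417, 0]) cube([810, 238, 2008]); }
translate([149, 4249, 0]) cube([3700, 238, 2870]);
translate([149, 655, 0]) cube([238, 3594, 2870]);
translate([3611, 655, 0]) cube([238, 3594, 2870]);


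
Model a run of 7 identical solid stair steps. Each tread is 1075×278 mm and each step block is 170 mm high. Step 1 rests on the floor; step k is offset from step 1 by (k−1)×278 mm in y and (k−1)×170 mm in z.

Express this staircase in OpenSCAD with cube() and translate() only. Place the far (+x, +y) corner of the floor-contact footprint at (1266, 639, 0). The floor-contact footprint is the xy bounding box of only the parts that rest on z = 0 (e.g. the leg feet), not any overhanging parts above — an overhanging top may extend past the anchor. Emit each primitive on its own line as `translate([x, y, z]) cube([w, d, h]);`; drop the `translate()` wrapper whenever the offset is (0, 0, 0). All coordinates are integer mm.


translate([191, 361, 0]) cube([1075, 278, 170]);
translate([191, 639, 170]) cube([1075, 278, 170]);
translate([191, 917, 340]) cube([1075, 278, 170]);
translate([191, 1195, 510]) cube([1075, 278, 170]);
translate([191, 1473, 680]) cube([1075, 278, 170]);
translate([191, 1751, 850]) cube([1075, 278, 170]);
translate([191, 2029, 1020]) cube([1075, 278, 170]);


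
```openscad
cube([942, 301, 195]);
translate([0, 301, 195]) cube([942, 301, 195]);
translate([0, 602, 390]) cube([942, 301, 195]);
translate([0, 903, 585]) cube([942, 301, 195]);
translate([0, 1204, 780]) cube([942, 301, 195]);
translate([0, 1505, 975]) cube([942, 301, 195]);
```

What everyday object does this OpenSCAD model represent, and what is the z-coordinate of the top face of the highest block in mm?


A staircase. The total rise is 1170 mm.

6 identical blocks, each offset up and back from the previous — a staircase. Each step is 195 mm tall and there are 6 of them, so the total rise is 6 × 195 = 1170 mm.


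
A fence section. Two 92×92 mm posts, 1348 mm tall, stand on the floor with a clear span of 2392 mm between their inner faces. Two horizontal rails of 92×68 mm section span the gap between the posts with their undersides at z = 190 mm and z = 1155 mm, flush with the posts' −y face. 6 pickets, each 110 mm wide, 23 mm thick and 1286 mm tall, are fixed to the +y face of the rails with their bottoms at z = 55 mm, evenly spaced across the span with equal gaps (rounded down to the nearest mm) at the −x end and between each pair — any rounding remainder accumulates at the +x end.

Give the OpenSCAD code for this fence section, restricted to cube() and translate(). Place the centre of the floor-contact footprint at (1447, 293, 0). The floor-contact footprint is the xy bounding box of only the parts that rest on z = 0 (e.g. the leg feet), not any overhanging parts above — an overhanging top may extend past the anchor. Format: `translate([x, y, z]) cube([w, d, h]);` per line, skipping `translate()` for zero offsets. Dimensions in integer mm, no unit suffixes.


translate([159, 247, 0]) cube([92, 92, 1348]);
translate([2643, 247, 0]) cube([92, 92, 1348]);
translate([251, 247, 190]) cube([2392, 92, 68]);
translate([251, 247, 1155]) cube([2392, 92, 68]);
translate([498, 339, 55]) cube([110, 23, 1286]);
translate([855, 339, 55]) cube([110, 23, 1286]);
translate([1212, 339, 55]) cube([110, 23, 1286]);
translate([1569, 339, 55]) cube([110, 23, 1286]);
translate([1926, 339, 55]) cube([110, 23, 1286]);
translate([2283, 339, 55]) cube([110, 23, 1286]);


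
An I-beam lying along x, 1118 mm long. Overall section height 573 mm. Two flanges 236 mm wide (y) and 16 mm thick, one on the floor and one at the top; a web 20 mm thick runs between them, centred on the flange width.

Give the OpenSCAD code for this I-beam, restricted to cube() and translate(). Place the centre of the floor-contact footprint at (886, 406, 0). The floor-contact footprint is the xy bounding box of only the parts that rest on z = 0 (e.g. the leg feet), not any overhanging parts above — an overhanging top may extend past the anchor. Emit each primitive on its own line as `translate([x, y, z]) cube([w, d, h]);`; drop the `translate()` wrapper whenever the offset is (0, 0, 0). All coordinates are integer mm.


translate([327, 288, 0]) cube([1118, 236, 16]);
translate([327, 396, 16]) cube([1118, 20, 541]);
translate([327, 288, 557]) cube([1118, 236, 16]);


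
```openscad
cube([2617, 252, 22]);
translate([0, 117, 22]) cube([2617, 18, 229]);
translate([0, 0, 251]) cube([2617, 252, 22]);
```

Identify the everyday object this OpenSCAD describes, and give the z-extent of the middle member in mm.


An I-beam. The web height is 229 mm.

Two wide flanges with a thin centred web — an I-beam. Overall 273 mm minus two 22 mm flanges gives a web of 273 − 2·22 = 229 mm.


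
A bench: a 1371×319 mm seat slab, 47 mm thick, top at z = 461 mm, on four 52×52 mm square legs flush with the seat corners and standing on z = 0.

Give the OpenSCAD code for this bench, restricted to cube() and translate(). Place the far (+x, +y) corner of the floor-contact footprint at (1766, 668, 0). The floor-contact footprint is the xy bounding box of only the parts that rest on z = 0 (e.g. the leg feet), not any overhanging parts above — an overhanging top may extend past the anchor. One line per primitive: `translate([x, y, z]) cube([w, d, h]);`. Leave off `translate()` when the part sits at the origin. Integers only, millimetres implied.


translate([395, 349, 414]) cube([1371, 319, 47]);
translate([395, 349, 0]) cube([52, 52, 414]);
translate([395, 616, 0]) cube([52, 52, 414]);
translate([1714, 349, 0]) cube([52, 52, 414]);
translate([1714, 616, 0]) cube([52, 52, 414]);


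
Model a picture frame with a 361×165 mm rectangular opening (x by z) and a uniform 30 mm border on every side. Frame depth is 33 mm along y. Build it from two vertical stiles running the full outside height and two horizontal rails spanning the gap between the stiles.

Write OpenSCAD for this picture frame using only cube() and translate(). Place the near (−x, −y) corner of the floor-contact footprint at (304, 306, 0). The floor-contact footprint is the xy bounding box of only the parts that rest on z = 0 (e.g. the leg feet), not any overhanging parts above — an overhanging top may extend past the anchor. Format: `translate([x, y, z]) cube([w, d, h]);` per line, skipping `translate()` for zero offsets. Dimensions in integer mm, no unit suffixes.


translate([304, 306, 0]) cube([30, 33, 225]);
translate([695, 306, 0]) cube([30, 33, 225]);
translate([334, 306, 0]) cube([361, 33, 30]);
translate([334, 306, 195]) cube([361, 33, 30]);


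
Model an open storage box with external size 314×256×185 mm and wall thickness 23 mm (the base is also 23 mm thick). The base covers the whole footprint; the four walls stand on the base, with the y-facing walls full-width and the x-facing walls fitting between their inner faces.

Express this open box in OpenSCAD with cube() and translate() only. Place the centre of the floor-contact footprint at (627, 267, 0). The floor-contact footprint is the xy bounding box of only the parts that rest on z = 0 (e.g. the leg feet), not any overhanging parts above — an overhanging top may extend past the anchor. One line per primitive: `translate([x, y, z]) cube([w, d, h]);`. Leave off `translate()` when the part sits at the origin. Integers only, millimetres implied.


translate([470, 139, 0]) cube([314, 256, 23]);
translate([470, 139, 23]) cube([314, 23, 162]);
translate([470, 372, 23]) cube([314, 23, 162]);
translate([470, 162, 23]) cube([23, 210, 162]);
translate([761, 162, 23]) cube([23, 210, 162]);


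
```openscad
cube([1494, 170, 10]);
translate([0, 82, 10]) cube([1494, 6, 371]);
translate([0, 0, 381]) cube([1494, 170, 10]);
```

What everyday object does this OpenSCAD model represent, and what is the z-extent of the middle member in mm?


An I-beam. The web height is 371 mm.

Two wide flanges with a thin centred web — an I-beam. Overall 391 mm minus two 10 mm flanges gives a web of 391 − 2·10 = 371 mm.


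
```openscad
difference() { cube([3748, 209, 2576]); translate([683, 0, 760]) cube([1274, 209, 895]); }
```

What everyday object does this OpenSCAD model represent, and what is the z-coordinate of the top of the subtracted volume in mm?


A wall with a window opening. The window head height is 1655 mm.

A wall with a rectangular opening subtracted — a window. Sill at z = 760, opening 895 mm tall, so the head is at 760 + 895 = 1655 mm.


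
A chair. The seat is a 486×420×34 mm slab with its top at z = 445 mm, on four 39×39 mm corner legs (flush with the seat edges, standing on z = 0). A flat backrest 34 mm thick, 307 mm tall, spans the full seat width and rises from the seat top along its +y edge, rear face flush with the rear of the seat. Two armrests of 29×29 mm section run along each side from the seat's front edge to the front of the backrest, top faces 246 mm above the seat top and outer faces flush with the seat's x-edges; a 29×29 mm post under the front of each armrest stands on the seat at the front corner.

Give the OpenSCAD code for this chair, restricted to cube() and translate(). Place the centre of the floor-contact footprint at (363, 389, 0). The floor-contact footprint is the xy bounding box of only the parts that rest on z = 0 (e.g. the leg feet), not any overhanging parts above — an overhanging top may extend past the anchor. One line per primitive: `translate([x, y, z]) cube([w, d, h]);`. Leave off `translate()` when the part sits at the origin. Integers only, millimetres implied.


translate([120, 179, 411]) cube([486, 420, 34]);
translate([120, 179, 0]) cube([39, 39, 411]);
translate([567, 179, 0]) cube([39, 39, 411]);
translate([120, 560, 0]) cube([39, 39, 411]);
translate([567, 560, 0]) cube([39, 39, 411]);
translate([120, 565, 445]) cube([486, 34, 307]);
translate([120, 179, 662]) cube([29, 386, 29]);
translate([577, 179, 662]) cube([29, 386, 29]);
translate([120, 179, 445]) cube([29, 29, 217]);
translate([577, 179, 445]) cube([29, 29, 217]);


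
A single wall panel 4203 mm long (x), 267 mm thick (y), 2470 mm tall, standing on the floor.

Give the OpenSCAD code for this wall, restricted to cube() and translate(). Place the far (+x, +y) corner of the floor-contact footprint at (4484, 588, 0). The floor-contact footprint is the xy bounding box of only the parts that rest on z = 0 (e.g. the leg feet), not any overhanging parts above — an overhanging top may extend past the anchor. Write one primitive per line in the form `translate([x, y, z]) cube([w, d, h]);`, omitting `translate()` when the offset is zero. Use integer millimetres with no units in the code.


translate([281, 321, 0]) cube([4203, 267, 2470]);
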